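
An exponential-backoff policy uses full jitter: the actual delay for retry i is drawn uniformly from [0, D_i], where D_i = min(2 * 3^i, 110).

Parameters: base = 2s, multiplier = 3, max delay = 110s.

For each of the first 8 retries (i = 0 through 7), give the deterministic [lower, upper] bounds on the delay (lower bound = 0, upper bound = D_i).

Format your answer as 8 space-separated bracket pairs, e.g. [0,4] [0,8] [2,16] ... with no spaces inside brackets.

Answer: [0,2] [0,6] [0,18] [0,54] [0,110] [0,110] [0,110] [0,110]

Derivation:
Computing bounds per retry:
  i=0: D_i=min(2*3^0,110)=2, bounds=[0,2]
  i=1: D_i=min(2*3^1,110)=6, bounds=[0,6]
  i=2: D_i=min(2*3^2,110)=18, bounds=[0,18]
  i=3: D_i=min(2*3^3,110)=54, bounds=[0,54]
  i=4: D_i=min(2*3^4,110)=110, bounds=[0,110]
  i=5: D_i=min(2*3^5,110)=110, bounds=[0,110]
  i=6: D_i=min(2*3^6,110)=110, bounds=[0,110]
  i=7: D_i=min(2*3^7,110)=110, bounds=[0,110]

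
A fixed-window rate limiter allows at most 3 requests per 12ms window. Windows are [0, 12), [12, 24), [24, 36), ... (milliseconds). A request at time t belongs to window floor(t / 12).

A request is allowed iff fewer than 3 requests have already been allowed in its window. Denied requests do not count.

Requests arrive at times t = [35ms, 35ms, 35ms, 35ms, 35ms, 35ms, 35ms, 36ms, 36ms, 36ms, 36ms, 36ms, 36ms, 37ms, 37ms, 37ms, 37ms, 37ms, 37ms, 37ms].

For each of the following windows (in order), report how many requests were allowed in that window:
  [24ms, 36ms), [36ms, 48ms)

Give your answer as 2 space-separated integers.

Answer: 3 3

Derivation:
Processing requests:
  req#1 t=35ms (window 2): ALLOW
  req#2 t=35ms (window 2): ALLOW
  req#3 t=35ms (window 2): ALLOW
  req#4 t=35ms (window 2): DENY
  req#5 t=35ms (window 2): DENY
  req#6 t=35ms (window 2): DENY
  req#7 t=35ms (window 2): DENY
  req#8 t=36ms (window 3): ALLOW
  req#9 t=36ms (window 3): ALLOW
  req#10 t=36ms (window 3): ALLOW
  req#11 t=36ms (window 3): DENY
  req#12 t=36ms (window 3): DENY
  req#13 t=36ms (window 3): DENY
  req#14 t=37ms (window 3): DENY
  req#15 t=37ms (window 3): DENY
  req#16 t=37ms (window 3): DENY
  req#17 t=37ms (window 3): DENY
  req#18 t=37ms (window 3): DENY
  req#19 t=37ms (window 3): DENY
  req#20 t=37ms (window 3): DENY

Allowed counts by window: 3 3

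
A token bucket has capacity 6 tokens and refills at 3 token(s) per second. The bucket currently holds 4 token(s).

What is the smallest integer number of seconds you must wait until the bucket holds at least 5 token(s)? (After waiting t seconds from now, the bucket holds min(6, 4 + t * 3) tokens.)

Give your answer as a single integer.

Need 4 + t * 3 >= 5, so t >= 1/3.
Smallest integer t = ceil(1/3) = 1.

Answer: 1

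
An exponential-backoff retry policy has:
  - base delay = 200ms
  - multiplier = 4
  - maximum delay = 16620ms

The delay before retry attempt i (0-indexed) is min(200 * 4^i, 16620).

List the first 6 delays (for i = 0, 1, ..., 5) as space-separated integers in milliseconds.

Computing each delay:
  i=0: min(200*4^0, 16620) = 200
  i=1: min(200*4^1, 16620) = 800
  i=2: min(200*4^2, 16620) = 3200
  i=3: min(200*4^3, 16620) = 12800
  i=4: min(200*4^4, 16620) = 16620
  i=5: min(200*4^5, 16620) = 16620

Answer: 200 800 3200 12800 16620 16620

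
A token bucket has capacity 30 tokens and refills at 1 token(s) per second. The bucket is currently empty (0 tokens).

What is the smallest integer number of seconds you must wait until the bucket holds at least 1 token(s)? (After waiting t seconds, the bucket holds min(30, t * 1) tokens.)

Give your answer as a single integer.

Need t * 1 >= 1, so t >= 1/1.
Smallest integer t = ceil(1/1) = 1.

Answer: 1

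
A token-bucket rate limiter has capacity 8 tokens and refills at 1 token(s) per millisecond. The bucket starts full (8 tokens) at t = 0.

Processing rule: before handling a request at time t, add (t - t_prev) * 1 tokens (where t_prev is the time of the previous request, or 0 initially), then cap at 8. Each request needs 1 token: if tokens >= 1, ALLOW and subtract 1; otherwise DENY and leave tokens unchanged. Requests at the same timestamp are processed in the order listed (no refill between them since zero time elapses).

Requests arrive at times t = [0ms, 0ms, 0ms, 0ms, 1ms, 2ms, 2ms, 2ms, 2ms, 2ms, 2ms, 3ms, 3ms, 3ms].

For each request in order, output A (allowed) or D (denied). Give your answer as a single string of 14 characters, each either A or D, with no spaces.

Answer: AAAAAAAAAADADD

Derivation:
Simulating step by step:
  req#1 t=0ms: ALLOW
  req#2 t=0ms: ALLOW
  req#3 t=0ms: ALLOW
  req#4 t=0ms: ALLOW
  req#5 t=1ms: ALLOW
  req#6 t=2ms: ALLOW
  req#7 t=2ms: ALLOW
  req#8 t=2ms: ALLOW
  req#9 t=2ms: ALLOW
  req#10 t=2ms: ALLOW
  req#11 t=2ms: DENY
  req#12 t=3ms: ALLOW
  req#13 t=3ms: DENY
  req#14 t=3ms: DENY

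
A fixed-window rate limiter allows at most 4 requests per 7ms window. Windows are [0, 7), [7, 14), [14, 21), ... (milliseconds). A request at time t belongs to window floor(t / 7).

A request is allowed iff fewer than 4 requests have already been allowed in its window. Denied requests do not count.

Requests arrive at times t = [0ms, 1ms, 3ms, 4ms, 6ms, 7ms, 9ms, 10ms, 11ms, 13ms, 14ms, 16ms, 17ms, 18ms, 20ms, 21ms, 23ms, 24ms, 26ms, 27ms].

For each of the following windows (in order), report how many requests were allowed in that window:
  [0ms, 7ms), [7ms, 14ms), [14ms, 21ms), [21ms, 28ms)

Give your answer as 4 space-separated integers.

Processing requests:
  req#1 t=0ms (window 0): ALLOW
  req#2 t=1ms (window 0): ALLOW
  req#3 t=3ms (window 0): ALLOW
  req#4 t=4ms (window 0): ALLOW
  req#5 t=6ms (window 0): DENY
  req#6 t=7ms (window 1): ALLOW
  req#7 t=9ms (window 1): ALLOW
  req#8 t=10ms (window 1): ALLOW
  req#9 t=11ms (window 1): ALLOW
  req#10 t=13ms (window 1): DENY
  req#11 t=14ms (window 2): ALLOW
  req#12 t=16ms (window 2): ALLOW
  req#13 t=17ms (window 2): ALLOW
  req#14 t=18ms (window 2): ALLOW
  req#15 t=20ms (window 2): DENY
  req#16 t=21ms (window 3): ALLOW
  req#17 t=23ms (window 3): ALLOW
  req#18 t=24ms (window 3): ALLOW
  req#19 t=26ms (window 3): ALLOW
  req#20 t=27ms (window 3): DENY

Allowed counts by window: 4 4 4 4

Answer: 4 4 4 4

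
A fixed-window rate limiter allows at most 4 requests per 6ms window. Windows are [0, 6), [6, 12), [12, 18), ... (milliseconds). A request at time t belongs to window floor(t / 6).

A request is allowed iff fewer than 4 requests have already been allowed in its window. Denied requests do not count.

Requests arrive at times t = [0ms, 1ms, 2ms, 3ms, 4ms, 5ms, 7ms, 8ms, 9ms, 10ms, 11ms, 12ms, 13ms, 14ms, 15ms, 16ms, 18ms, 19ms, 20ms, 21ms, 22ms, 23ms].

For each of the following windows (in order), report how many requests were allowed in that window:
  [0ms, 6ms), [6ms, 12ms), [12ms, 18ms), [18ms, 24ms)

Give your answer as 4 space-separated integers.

Processing requests:
  req#1 t=0ms (window 0): ALLOW
  req#2 t=1ms (window 0): ALLOW
  req#3 t=2ms (window 0): ALLOW
  req#4 t=3ms (window 0): ALLOW
  req#5 t=4ms (window 0): DENY
  req#6 t=5ms (window 0): DENY
  req#7 t=7ms (window 1): ALLOW
  req#8 t=8ms (window 1): ALLOW
  req#9 t=9ms (window 1): ALLOW
  req#10 t=10ms (window 1): ALLOW
  req#11 t=11ms (window 1): DENY
  req#12 t=12ms (window 2): ALLOW
  req#13 t=13ms (window 2): ALLOW
  req#14 t=14ms (window 2): ALLOW
  req#15 t=15ms (window 2): ALLOW
  req#16 t=16ms (window 2): DENY
  req#17 t=18ms (window 3): ALLOW
  req#18 t=19ms (window 3): ALLOW
  req#19 t=20ms (window 3): ALLOW
  req#20 t=21ms (window 3): ALLOW
  req#21 t=22ms (window 3): DENY
  req#22 t=23ms (window 3): DENY

Allowed counts by window: 4 4 4 4

Answer: 4 4 4 4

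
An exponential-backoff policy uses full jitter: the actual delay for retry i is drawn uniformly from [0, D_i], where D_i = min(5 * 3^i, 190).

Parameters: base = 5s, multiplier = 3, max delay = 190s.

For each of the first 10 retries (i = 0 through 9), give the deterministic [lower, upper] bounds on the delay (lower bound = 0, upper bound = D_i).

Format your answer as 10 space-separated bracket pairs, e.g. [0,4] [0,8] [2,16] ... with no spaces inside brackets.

Answer: [0,5] [0,15] [0,45] [0,135] [0,190] [0,190] [0,190] [0,190] [0,190] [0,190]

Derivation:
Computing bounds per retry:
  i=0: D_i=min(5*3^0,190)=5, bounds=[0,5]
  i=1: D_i=min(5*3^1,190)=15, bounds=[0,15]
  i=2: D_i=min(5*3^2,190)=45, bounds=[0,45]
  i=3: D_i=min(5*3^3,190)=135, bounds=[0,135]
  i=4: D_i=min(5*3^4,190)=190, bounds=[0,190]
  i=5: D_i=min(5*3^5,190)=190, bounds=[0,190]
  i=6: D_i=min(5*3^6,190)=190, bounds=[0,190]
  i=7: D_i=min(5*3^7,190)=190, bounds=[0,190]
  i=8: D_i=min(5*3^8,190)=190, bounds=[0,190]
  i=9: D_i=min(5*3^9,190)=190, bounds=[0,190]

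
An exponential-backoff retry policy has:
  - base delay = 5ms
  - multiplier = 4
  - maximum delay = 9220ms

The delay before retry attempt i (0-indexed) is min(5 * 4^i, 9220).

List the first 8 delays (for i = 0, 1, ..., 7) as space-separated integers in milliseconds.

Computing each delay:
  i=0: min(5*4^0, 9220) = 5
  i=1: min(5*4^1, 9220) = 20
  i=2: min(5*4^2, 9220) = 80
  i=3: min(5*4^3, 9220) = 320
  i=4: min(5*4^4, 9220) = 1280
  i=5: min(5*4^5, 9220) = 5120
  i=6: min(5*4^6, 9220) = 9220
  i=7: min(5*4^7, 9220) = 9220

Answer: 5 20 80 320 1280 5120 9220 9220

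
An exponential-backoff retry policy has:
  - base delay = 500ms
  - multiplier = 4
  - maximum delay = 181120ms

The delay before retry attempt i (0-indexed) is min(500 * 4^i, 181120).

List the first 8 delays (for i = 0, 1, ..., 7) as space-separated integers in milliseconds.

Computing each delay:
  i=0: min(500*4^0, 181120) = 500
  i=1: min(500*4^1, 181120) = 2000
  i=2: min(500*4^2, 181120) = 8000
  i=3: min(500*4^3, 181120) = 32000
  i=4: min(500*4^4, 181120) = 128000
  i=5: min(500*4^5, 181120) = 181120
  i=6: min(500*4^6, 181120) = 181120
  i=7: min(500*4^7, 181120) = 181120

Answer: 500 2000 8000 32000 128000 181120 181120 181120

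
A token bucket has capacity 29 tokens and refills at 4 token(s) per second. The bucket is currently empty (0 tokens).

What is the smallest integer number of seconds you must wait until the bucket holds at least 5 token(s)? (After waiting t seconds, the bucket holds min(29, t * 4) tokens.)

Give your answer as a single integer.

Need t * 4 >= 5, so t >= 5/4.
Smallest integer t = ceil(5/4) = 2.

Answer: 2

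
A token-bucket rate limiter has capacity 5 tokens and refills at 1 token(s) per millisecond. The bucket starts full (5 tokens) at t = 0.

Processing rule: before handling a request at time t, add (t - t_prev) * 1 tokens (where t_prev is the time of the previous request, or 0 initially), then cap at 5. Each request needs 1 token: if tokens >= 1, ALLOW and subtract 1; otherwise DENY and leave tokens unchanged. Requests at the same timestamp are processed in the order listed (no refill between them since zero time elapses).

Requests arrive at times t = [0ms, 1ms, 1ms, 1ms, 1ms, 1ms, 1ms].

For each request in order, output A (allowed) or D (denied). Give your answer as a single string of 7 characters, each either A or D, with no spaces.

Simulating step by step:
  req#1 t=0ms: ALLOW
  req#2 t=1ms: ALLOW
  req#3 t=1ms: ALLOW
  req#4 t=1ms: ALLOW
  req#5 t=1ms: ALLOW
  req#6 t=1ms: ALLOW
  req#7 t=1ms: DENY

Answer: AAAAAAD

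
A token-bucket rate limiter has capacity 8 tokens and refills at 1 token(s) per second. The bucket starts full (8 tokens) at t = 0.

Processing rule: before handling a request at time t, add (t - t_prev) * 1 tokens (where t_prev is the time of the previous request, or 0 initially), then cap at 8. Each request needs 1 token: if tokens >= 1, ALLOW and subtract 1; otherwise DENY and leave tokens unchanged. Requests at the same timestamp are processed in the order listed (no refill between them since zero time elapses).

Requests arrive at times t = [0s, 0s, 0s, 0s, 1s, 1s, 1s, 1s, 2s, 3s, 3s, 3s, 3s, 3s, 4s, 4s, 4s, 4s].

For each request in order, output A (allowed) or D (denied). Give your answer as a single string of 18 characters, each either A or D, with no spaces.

Simulating step by step:
  req#1 t=0s: ALLOW
  req#2 t=0s: ALLOW
  req#3 t=0s: ALLOW
  req#4 t=0s: ALLOW
  req#5 t=1s: ALLOW
  req#6 t=1s: ALLOW
  req#7 t=1s: ALLOW
  req#8 t=1s: ALLOW
  req#9 t=2s: ALLOW
  req#10 t=3s: ALLOW
  req#11 t=3s: ALLOW
  req#12 t=3s: DENY
  req#13 t=3s: DENY
  req#14 t=3s: DENY
  req#15 t=4s: ALLOW
  req#16 t=4s: DENY
  req#17 t=4s: DENY
  req#18 t=4s: DENY

Answer: AAAAAAAAAAADDDADDD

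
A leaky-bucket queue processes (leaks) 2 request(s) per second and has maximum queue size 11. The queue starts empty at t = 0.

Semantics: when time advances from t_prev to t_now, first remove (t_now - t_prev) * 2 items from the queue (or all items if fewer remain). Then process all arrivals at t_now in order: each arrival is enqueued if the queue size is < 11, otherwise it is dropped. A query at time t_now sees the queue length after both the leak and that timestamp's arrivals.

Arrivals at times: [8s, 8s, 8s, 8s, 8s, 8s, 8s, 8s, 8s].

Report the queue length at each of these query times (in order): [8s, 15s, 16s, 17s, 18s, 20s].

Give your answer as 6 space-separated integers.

Queue lengths at query times:
  query t=8s: backlog = 9
  query t=15s: backlog = 0
  query t=16s: backlog = 0
  query t=17s: backlog = 0
  query t=18s: backlog = 0
  query t=20s: backlog = 0

Answer: 9 0 0 0 0 0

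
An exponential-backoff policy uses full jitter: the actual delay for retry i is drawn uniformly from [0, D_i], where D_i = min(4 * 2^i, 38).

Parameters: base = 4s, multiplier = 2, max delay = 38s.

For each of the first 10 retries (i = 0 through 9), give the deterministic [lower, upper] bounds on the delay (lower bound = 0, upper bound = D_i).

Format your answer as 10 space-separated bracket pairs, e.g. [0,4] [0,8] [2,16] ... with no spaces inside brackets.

Computing bounds per retry:
  i=0: D_i=min(4*2^0,38)=4, bounds=[0,4]
  i=1: D_i=min(4*2^1,38)=8, bounds=[0,8]
  i=2: D_i=min(4*2^2,38)=16, bounds=[0,16]
  i=3: D_i=min(4*2^3,38)=32, bounds=[0,32]
  i=4: D_i=min(4*2^4,38)=38, bounds=[0,38]
  i=5: D_i=min(4*2^5,38)=38, bounds=[0,38]
  i=6: D_i=min(4*2^6,38)=38, bounds=[0,38]
  i=7: D_i=min(4*2^7,38)=38, bounds=[0,38]
  i=8: D_i=min(4*2^8,38)=38, bounds=[0,38]
  i=9: D_i=min(4*2^9,38)=38, bounds=[0,38]

Answer: [0,4] [0,8] [0,16] [0,32] [0,38] [0,38] [0,38] [0,38] [0,38] [0,38]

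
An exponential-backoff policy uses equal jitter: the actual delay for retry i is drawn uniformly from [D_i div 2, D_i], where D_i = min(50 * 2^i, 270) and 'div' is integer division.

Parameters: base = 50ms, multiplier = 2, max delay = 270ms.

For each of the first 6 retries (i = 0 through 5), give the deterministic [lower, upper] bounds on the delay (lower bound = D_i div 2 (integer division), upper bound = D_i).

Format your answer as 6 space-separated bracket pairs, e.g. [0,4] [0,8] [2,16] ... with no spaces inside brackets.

Answer: [25,50] [50,100] [100,200] [135,270] [135,270] [135,270]

Derivation:
Computing bounds per retry:
  i=0: D_i=min(50*2^0,270)=50, bounds=[25,50]
  i=1: D_i=min(50*2^1,270)=100, bounds=[50,100]
  i=2: D_i=min(50*2^2,270)=200, bounds=[100,200]
  i=3: D_i=min(50*2^3,270)=270, bounds=[135,270]
  i=4: D_i=min(50*2^4,270)=270, bounds=[135,270]
  i=5: D_i=min(50*2^5,270)=270, bounds=[135,270]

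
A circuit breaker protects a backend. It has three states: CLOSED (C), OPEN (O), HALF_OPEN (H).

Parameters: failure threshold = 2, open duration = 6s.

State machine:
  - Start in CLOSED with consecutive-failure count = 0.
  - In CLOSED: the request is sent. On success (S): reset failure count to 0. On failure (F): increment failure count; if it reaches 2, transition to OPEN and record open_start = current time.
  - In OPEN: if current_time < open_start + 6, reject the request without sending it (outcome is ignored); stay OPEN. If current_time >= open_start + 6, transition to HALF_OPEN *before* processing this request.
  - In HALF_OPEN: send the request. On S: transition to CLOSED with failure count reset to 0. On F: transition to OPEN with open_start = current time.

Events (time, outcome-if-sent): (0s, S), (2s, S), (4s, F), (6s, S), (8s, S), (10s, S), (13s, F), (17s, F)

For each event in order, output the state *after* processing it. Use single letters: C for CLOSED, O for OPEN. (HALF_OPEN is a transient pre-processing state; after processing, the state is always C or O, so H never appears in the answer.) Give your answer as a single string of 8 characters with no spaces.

State after each event:
  event#1 t=0s outcome=S: state=CLOSED
  event#2 t=2s outcome=S: state=CLOSED
  event#3 t=4s outcome=F: state=CLOSED
  event#4 t=6s outcome=S: state=CLOSED
  event#5 t=8s outcome=S: state=CLOSED
  event#6 t=10s outcome=S: state=CLOSED
  event#7 t=13s outcome=F: state=CLOSED
  event#8 t=17s outcome=F: state=OPEN

Answer: CCCCCCCO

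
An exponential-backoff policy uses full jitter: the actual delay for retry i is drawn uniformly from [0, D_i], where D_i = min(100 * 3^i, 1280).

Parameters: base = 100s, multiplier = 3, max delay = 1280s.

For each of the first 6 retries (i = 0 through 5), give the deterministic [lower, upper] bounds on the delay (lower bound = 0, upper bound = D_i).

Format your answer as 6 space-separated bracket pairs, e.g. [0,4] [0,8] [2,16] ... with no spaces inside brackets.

Computing bounds per retry:
  i=0: D_i=min(100*3^0,1280)=100, bounds=[0,100]
  i=1: D_i=min(100*3^1,1280)=300, bounds=[0,300]
  i=2: D_i=min(100*3^2,1280)=900, bounds=[0,900]
  i=3: D_i=min(100*3^3,1280)=1280, bounds=[0,1280]
  i=4: D_i=min(100*3^4,1280)=1280, bounds=[0,1280]
  i=5: D_i=min(100*3^5,1280)=1280, bounds=[0,1280]

Answer: [0,100] [0,300] [0,900] [0,1280] [0,1280] [0,1280]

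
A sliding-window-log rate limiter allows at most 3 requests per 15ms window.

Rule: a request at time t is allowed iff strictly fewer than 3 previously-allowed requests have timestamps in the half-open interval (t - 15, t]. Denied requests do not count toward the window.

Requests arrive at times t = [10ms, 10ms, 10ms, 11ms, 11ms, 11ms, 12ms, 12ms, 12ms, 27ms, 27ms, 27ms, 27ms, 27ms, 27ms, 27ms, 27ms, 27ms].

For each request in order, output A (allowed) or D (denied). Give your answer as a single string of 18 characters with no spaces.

Tracking allowed requests in the window:
  req#1 t=10ms: ALLOW
  req#2 t=10ms: ALLOW
  req#3 t=10ms: ALLOW
  req#4 t=11ms: DENY
  req#5 t=11ms: DENY
  req#6 t=11ms: DENY
  req#7 t=12ms: DENY
  req#8 t=12ms: DENY
  req#9 t=12ms: DENY
  req#10 t=27ms: ALLOW
  req#11 t=27ms: ALLOW
  req#12 t=27ms: ALLOW
  req#13 t=27ms: DENY
  req#14 t=27ms: DENY
  req#15 t=27ms: DENY
  req#16 t=27ms: DENY
  req#17 t=27ms: DENY
  req#18 t=27ms: DENY

Answer: AAADDDDDDAAADDDDDD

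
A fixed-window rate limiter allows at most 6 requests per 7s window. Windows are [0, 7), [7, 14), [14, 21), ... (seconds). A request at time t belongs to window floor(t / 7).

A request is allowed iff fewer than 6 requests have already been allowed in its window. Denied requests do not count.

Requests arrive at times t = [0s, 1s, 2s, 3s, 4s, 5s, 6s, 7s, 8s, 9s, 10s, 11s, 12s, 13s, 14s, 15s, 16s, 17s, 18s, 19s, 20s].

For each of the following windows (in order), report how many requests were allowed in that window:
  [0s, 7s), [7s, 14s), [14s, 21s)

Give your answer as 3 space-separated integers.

Answer: 6 6 6

Derivation:
Processing requests:
  req#1 t=0s (window 0): ALLOW
  req#2 t=1s (window 0): ALLOW
  req#3 t=2s (window 0): ALLOW
  req#4 t=3s (window 0): ALLOW
  req#5 t=4s (window 0): ALLOW
  req#6 t=5s (window 0): ALLOW
  req#7 t=6s (window 0): DENY
  req#8 t=7s (window 1): ALLOW
  req#9 t=8s (window 1): ALLOW
  req#10 t=9s (window 1): ALLOW
  req#11 t=10s (window 1): ALLOW
  req#12 t=11s (window 1): ALLOW
  req#13 t=12s (window 1): ALLOW
  req#14 t=13s (window 1): DENY
  req#15 t=14s (window 2): ALLOW
  req#16 t=15s (window 2): ALLOW
  req#17 t=16s (window 2): ALLOW
  req#18 t=17s (window 2): ALLOW
  req#19 t=18s (window 2): ALLOW
  req#20 t=19s (window 2): ALLOW
  req#21 t=20s (window 2): DENY

Allowed counts by window: 6 6 6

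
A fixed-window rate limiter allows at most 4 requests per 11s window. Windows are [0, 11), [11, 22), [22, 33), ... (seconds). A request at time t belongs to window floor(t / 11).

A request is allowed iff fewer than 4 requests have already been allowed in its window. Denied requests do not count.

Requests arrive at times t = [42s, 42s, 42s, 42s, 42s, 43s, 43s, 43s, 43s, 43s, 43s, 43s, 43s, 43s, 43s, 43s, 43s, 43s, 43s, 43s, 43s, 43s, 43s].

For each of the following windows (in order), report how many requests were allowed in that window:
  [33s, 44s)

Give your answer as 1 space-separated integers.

Answer: 4

Derivation:
Processing requests:
  req#1 t=42s (window 3): ALLOW
  req#2 t=42s (window 3): ALLOW
  req#3 t=42s (window 3): ALLOW
  req#4 t=42s (window 3): ALLOW
  req#5 t=42s (window 3): DENY
  req#6 t=43s (window 3): DENY
  req#7 t=43s (window 3): DENY
  req#8 t=43s (window 3): DENY
  req#9 t=43s (window 3): DENY
  req#10 t=43s (window 3): DENY
  req#11 t=43s (window 3): DENY
  req#12 t=43s (window 3): DENY
  req#13 t=43s (window 3): DENY
  req#14 t=43s (window 3): DENY
  req#15 t=43s (window 3): DENY
  req#16 t=43s (window 3): DENY
  req#17 t=43s (window 3): DENY
  req#18 t=43s (window 3): DENY
  req#19 t=43s (window 3): DENY
  req#20 t=43s (window 3): DENY
  req#21 t=43s (window 3): DENY
  req#22 t=43s (window 3): DENY
  req#23 t=43s (window 3): DENY

Allowed counts by window: 4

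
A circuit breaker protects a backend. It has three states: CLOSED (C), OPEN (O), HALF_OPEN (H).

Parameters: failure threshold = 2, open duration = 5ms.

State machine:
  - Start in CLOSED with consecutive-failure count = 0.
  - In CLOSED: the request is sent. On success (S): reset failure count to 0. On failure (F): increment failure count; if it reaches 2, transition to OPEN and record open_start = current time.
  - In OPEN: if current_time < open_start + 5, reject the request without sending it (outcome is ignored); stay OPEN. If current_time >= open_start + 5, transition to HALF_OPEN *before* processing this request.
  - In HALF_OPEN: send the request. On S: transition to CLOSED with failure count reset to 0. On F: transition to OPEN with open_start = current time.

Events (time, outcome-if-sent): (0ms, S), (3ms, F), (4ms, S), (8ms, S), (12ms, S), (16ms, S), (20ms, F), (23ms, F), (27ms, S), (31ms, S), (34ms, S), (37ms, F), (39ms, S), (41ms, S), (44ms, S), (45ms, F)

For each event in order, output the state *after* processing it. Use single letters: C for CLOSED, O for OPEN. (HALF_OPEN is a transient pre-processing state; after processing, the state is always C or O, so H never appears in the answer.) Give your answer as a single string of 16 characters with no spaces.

Answer: CCCCCCCOOCCCCCCC

Derivation:
State after each event:
  event#1 t=0ms outcome=S: state=CLOSED
  event#2 t=3ms outcome=F: state=CLOSED
  event#3 t=4ms outcome=S: state=CLOSED
  event#4 t=8ms outcome=S: state=CLOSED
  event#5 t=12ms outcome=S: state=CLOSED
  event#6 t=16ms outcome=S: state=CLOSED
  event#7 t=20ms outcome=F: state=CLOSED
  event#8 t=23ms outcome=F: state=OPEN
  event#9 t=27ms outcome=S: state=OPEN
  event#10 t=31ms outcome=S: state=CLOSED
  event#11 t=34ms outcome=S: state=CLOSED
  event#12 t=37ms outcome=F: state=CLOSED
  event#13 t=39ms outcome=S: state=CLOSED
  event#14 t=41ms outcome=S: state=CLOSED
  event#15 t=44ms outcome=S: state=CLOSED
  event#16 t=45ms outcome=F: state=CLOSED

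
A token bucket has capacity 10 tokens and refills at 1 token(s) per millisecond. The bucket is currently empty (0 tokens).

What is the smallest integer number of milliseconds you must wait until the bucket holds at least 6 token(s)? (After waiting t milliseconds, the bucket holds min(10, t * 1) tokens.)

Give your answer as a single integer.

Answer: 6

Derivation:
Need t * 1 >= 6, so t >= 6/1.
Smallest integer t = ceil(6/1) = 6.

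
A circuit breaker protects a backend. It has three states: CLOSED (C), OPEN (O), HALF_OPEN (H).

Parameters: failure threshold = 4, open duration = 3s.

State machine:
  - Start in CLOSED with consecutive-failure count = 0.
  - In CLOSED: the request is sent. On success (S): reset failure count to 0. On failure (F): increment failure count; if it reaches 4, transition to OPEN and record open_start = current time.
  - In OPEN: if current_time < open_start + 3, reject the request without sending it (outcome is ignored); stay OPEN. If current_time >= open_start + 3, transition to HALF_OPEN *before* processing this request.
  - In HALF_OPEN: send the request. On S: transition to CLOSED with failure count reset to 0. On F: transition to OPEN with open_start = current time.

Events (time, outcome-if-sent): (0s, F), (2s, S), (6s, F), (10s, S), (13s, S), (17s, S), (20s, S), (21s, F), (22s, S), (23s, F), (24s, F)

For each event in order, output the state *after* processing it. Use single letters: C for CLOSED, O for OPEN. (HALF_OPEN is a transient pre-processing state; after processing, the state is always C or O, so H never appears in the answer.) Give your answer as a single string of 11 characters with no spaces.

State after each event:
  event#1 t=0s outcome=F: state=CLOSED
  event#2 t=2s outcome=S: state=CLOSED
  event#3 t=6s outcome=F: state=CLOSED
  event#4 t=10s outcome=S: state=CLOSED
  event#5 t=13s outcome=S: state=CLOSED
  event#6 t=17s outcome=S: state=CLOSED
  event#7 t=20s outcome=S: state=CLOSED
  event#8 t=21s outcome=F: state=CLOSED
  event#9 t=22s outcome=S: state=CLOSED
  event#10 t=23s outcome=F: state=CLOSED
  event#11 t=24s outcome=F: state=CLOSED

Answer: CCCCCCCCCCC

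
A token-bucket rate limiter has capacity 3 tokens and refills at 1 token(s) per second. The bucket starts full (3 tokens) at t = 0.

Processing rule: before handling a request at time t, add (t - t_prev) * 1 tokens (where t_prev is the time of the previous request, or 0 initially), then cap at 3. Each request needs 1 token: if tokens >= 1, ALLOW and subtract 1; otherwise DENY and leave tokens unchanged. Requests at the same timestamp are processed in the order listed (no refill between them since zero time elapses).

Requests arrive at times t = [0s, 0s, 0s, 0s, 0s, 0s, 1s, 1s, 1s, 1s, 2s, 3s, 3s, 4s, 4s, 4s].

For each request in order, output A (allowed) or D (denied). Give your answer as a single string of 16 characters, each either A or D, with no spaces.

Simulating step by step:
  req#1 t=0s: ALLOW
  req#2 t=0s: ALLOW
  req#3 t=0s: ALLOW
  req#4 t=0s: DENY
  req#5 t=0s: DENY
  req#6 t=0s: DENY
  req#7 t=1s: ALLOW
  req#8 t=1s: DENY
  req#9 t=1s: DENY
  req#10 t=1s: DENY
  req#11 t=2s: ALLOW
  req#12 t=3s: ALLOW
  req#13 t=3s: DENY
  req#14 t=4s: ALLOW
  req#15 t=4s: DENY
  req#16 t=4s: DENY

Answer: AAADDDADDDAADADD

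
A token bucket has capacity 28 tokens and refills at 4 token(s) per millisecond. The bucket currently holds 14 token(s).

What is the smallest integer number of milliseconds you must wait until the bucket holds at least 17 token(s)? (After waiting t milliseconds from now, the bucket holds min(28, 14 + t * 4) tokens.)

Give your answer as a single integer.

Answer: 1

Derivation:
Need 14 + t * 4 >= 17, so t >= 3/4.
Smallest integer t = ceil(3/4) = 1.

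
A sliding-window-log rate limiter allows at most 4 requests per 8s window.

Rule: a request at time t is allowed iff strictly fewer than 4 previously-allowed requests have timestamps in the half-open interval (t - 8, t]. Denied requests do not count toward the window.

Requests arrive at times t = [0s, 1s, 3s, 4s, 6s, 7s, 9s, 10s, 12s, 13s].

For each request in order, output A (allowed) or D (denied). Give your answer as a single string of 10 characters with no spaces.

Answer: AAAADDAAAA

Derivation:
Tracking allowed requests in the window:
  req#1 t=0s: ALLOW
  req#2 t=1s: ALLOW
  req#3 t=3s: ALLOW
  req#4 t=4s: ALLOW
  req#5 t=6s: DENY
  req#6 t=7s: DENY
  req#7 t=9s: ALLOW
  req#8 t=10s: ALLOW
  req#9 t=12s: ALLOW
  req#10 t=13s: ALLOW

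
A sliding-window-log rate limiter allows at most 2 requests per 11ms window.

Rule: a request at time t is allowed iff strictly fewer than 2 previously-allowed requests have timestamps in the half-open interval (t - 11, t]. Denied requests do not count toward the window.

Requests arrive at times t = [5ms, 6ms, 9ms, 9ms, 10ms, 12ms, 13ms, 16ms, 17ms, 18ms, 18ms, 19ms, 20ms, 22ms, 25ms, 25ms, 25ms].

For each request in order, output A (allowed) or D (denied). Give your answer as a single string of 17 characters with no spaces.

Tracking allowed requests in the window:
  req#1 t=5ms: ALLOW
  req#2 t=6ms: ALLOW
  req#3 t=9ms: DENY
  req#4 t=9ms: DENY
  req#5 t=10ms: DENY
  req#6 t=12ms: DENY
  req#7 t=13ms: DENY
  req#8 t=16ms: ALLOW
  req#9 t=17ms: ALLOW
  req#10 t=18ms: DENY
  req#11 t=18ms: DENY
  req#12 t=19ms: DENY
  req#13 t=20ms: DENY
  req#14 t=22ms: DENY
  req#15 t=25ms: DENY
  req#16 t=25ms: DENY
  req#17 t=25ms: DENY

Answer: AADDDDDAADDDDDDDD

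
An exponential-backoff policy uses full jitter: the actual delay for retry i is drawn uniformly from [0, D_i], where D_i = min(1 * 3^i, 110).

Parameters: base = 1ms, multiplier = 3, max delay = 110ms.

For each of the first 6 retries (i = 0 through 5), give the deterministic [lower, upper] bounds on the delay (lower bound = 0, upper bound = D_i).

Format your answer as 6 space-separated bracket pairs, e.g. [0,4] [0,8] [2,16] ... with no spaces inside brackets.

Computing bounds per retry:
  i=0: D_i=min(1*3^0,110)=1, bounds=[0,1]
  i=1: D_i=min(1*3^1,110)=3, bounds=[0,3]
  i=2: D_i=min(1*3^2,110)=9, bounds=[0,9]
  i=3: D_i=min(1*3^3,110)=27, bounds=[0,27]
  i=4: D_i=min(1*3^4,110)=81, bounds=[0,81]
  i=5: D_i=min(1*3^5,110)=110, bounds=[0,110]

Answer: [0,1] [0,3] [0,9] [0,27] [0,81] [0,110]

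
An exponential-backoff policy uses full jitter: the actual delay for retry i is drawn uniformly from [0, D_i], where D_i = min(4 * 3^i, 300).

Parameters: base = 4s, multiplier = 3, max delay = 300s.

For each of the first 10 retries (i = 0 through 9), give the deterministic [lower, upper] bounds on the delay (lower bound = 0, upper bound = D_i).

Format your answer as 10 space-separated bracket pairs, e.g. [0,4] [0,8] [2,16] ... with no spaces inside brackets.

Answer: [0,4] [0,12] [0,36] [0,108] [0,300] [0,300] [0,300] [0,300] [0,300] [0,300]

Derivation:
Computing bounds per retry:
  i=0: D_i=min(4*3^0,300)=4, bounds=[0,4]
  i=1: D_i=min(4*3^1,300)=12, bounds=[0,12]
  i=2: D_i=min(4*3^2,300)=36, bounds=[0,36]
  i=3: D_i=min(4*3^3,300)=108, bounds=[0,108]
  i=4: D_i=min(4*3^4,300)=300, bounds=[0,300]
  i=5: D_i=min(4*3^5,300)=300, bounds=[0,300]
  i=6: D_i=min(4*3^6,300)=300, bounds=[0,300]
  i=7: D_i=min(4*3^7,300)=300, bounds=[0,300]
  i=8: D_i=min(4*3^8,300)=300, bounds=[0,300]
  i=9: D_i=min(4*3^9,300)=300, bounds=[0,300]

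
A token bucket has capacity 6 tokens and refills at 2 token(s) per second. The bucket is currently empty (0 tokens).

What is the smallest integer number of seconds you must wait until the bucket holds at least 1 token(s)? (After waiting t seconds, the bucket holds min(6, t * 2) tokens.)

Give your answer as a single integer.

Need t * 2 >= 1, so t >= 1/2.
Smallest integer t = ceil(1/2) = 1.

Answer: 1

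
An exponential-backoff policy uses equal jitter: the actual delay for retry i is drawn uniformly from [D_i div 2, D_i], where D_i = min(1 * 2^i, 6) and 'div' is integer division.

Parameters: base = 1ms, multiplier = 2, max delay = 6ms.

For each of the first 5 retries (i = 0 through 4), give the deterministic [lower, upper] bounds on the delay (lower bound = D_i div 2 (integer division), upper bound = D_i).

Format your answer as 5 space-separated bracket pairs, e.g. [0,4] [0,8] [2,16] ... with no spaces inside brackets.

Answer: [0,1] [1,2] [2,4] [3,6] [3,6]

Derivation:
Computing bounds per retry:
  i=0: D_i=min(1*2^0,6)=1, bounds=[0,1]
  i=1: D_i=min(1*2^1,6)=2, bounds=[1,2]
  i=2: D_i=min(1*2^2,6)=4, bounds=[2,4]
  i=3: D_i=min(1*2^3,6)=6, bounds=[3,6]
  i=4: D_i=min(1*2^4,6)=6, bounds=[3,6]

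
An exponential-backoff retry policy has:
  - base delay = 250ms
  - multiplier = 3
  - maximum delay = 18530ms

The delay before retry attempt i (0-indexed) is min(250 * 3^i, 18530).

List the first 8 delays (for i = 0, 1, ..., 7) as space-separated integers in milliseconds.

Answer: 250 750 2250 6750 18530 18530 18530 18530

Derivation:
Computing each delay:
  i=0: min(250*3^0, 18530) = 250
  i=1: min(250*3^1, 18530) = 750
  i=2: min(250*3^2, 18530) = 2250
  i=3: min(250*3^3, 18530) = 6750
  i=4: min(250*3^4, 18530) = 18530
  i=5: min(250*3^5, 18530) = 18530
  i=6: min(250*3^6, 18530) = 18530
  i=7: min(250*3^7, 18530) = 18530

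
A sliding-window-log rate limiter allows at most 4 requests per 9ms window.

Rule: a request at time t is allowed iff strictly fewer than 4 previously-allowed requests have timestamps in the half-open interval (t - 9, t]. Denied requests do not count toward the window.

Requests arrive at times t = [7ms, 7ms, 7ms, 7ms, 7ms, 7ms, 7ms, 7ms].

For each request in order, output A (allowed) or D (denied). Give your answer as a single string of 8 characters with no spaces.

Tracking allowed requests in the window:
  req#1 t=7ms: ALLOW
  req#2 t=7ms: ALLOW
  req#3 t=7ms: ALLOW
  req#4 t=7ms: ALLOW
  req#5 t=7ms: DENY
  req#6 t=7ms: DENY
  req#7 t=7ms: DENY
  req#8 t=7ms: DENY

Answer: AAAADDDD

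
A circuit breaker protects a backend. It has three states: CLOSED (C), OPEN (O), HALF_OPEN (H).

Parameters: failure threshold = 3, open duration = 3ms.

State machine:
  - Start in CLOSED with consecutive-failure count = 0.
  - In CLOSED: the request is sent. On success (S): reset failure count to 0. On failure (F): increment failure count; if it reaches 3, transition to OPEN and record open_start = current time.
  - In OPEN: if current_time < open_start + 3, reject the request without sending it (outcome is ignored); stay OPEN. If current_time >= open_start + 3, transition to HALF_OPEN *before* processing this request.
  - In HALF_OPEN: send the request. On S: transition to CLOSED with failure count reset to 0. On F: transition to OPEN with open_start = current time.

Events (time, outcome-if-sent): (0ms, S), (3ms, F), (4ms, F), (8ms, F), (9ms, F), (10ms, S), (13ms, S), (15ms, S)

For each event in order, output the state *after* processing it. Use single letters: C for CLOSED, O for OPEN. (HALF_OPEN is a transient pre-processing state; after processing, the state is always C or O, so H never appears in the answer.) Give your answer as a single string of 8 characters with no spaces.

State after each event:
  event#1 t=0ms outcome=S: state=CLOSED
  event#2 t=3ms outcome=F: state=CLOSED
  event#3 t=4ms outcome=F: state=CLOSED
  event#4 t=8ms outcome=F: state=OPEN
  event#5 t=9ms outcome=F: state=OPEN
  event#6 t=10ms outcome=S: state=OPEN
  event#7 t=13ms outcome=S: state=CLOSED
  event#8 t=15ms outcome=S: state=CLOSED

Answer: CCCOOOCC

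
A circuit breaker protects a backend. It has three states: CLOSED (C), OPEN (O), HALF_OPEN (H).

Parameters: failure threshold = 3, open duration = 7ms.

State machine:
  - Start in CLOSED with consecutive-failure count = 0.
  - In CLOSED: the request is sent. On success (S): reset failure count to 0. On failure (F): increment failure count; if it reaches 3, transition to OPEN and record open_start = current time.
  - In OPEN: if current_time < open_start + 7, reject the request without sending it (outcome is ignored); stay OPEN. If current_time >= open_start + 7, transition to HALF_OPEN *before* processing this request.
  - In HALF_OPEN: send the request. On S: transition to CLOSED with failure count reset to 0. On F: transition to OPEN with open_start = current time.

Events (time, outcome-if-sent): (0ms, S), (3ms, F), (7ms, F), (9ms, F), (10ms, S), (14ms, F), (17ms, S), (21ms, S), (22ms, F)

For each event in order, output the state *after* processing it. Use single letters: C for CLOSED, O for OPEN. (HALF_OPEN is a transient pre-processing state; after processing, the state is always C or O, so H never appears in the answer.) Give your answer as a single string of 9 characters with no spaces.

Answer: CCCOOOCCC

Derivation:
State after each event:
  event#1 t=0ms outcome=S: state=CLOSED
  event#2 t=3ms outcome=F: state=CLOSED
  event#3 t=7ms outcome=F: state=CLOSED
  event#4 t=9ms outcome=F: state=OPEN
  event#5 t=10ms outcome=S: state=OPEN
  event#6 t=14ms outcome=F: state=OPEN
  event#7 t=17ms outcome=S: state=CLOSED
  event#8 t=21ms outcome=S: state=CLOSED
  event#9 t=22ms outcome=F: state=CLOSED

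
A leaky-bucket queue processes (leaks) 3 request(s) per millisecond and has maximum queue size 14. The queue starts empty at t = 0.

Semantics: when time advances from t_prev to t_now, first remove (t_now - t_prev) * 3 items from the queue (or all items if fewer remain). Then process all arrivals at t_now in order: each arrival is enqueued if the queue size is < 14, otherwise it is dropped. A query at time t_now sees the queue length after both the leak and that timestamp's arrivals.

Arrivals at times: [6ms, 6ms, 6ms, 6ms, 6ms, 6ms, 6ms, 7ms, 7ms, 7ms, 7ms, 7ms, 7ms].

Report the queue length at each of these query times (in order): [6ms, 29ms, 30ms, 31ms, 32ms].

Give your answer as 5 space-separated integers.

Answer: 7 0 0 0 0

Derivation:
Queue lengths at query times:
  query t=6ms: backlog = 7
  query t=29ms: backlog = 0
  query t=30ms: backlog = 0
  query t=31ms: backlog = 0
  query t=32ms: backlog = 0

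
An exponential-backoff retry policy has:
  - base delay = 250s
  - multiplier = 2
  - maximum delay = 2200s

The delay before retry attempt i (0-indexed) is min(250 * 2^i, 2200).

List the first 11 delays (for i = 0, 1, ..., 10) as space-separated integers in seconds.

Answer: 250 500 1000 2000 2200 2200 2200 2200 2200 2200 2200

Derivation:
Computing each delay:
  i=0: min(250*2^0, 2200) = 250
  i=1: min(250*2^1, 2200) = 500
  i=2: min(250*2^2, 2200) = 1000
  i=3: min(250*2^3, 2200) = 2000
  i=4: min(250*2^4, 2200) = 2200
  i=5: min(250*2^5, 2200) = 2200
  i=6: min(250*2^6, 2200) = 2200
  i=7: min(250*2^7, 2200) = 2200
  i=8: min(250*2^8, 2200) = 2200
  i=9: min(250*2^9, 2200) = 2200
  i=10: min(250*2^10, 2200) = 2200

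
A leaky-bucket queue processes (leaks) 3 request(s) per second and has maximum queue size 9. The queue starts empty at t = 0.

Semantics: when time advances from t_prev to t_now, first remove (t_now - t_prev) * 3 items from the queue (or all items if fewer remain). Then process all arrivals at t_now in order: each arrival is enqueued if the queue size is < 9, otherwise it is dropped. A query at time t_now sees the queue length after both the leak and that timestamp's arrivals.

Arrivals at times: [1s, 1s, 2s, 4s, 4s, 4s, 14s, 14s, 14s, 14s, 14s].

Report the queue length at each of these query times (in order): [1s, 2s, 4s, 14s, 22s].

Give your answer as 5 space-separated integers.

Answer: 2 1 3 5 0

Derivation:
Queue lengths at query times:
  query t=1s: backlog = 2
  query t=2s: backlog = 1
  query t=4s: backlog = 3
  query t=14s: backlog = 5
  query t=22s: backlog = 0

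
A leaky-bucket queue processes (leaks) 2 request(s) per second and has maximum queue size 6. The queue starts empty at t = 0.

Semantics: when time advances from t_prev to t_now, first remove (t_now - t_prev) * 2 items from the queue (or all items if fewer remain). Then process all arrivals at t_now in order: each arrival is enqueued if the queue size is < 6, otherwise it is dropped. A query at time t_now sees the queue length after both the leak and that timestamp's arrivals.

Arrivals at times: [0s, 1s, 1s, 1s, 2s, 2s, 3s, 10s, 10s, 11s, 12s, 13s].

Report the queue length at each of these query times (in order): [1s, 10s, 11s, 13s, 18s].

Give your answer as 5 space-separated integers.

Queue lengths at query times:
  query t=1s: backlog = 3
  query t=10s: backlog = 2
  query t=11s: backlog = 1
  query t=13s: backlog = 1
  query t=18s: backlog = 0

Answer: 3 2 1 1 0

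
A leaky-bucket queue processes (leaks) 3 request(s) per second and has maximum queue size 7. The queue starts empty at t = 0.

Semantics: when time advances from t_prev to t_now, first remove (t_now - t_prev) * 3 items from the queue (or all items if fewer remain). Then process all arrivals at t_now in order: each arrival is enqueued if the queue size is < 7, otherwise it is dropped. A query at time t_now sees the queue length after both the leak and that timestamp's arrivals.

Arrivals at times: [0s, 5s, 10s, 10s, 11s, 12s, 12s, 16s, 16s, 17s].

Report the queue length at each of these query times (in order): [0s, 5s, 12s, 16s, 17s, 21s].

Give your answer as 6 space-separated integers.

Queue lengths at query times:
  query t=0s: backlog = 1
  query t=5s: backlog = 1
  query t=12s: backlog = 2
  query t=16s: backlog = 2
  query t=17s: backlog = 1
  query t=21s: backlog = 0

Answer: 1 1 2 2 1 0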